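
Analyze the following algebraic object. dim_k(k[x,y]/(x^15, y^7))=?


Basis: x^i*y^j, i<15, j<7
15*7=105


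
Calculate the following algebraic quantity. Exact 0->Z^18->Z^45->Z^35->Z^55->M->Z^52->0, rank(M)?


Alt sum=0:
(-1)^0*18 + (-1)^1*45 + (-1)^2*35 + (-1)^3*55 + (-1)^4*? + (-1)^5*52=0
rank(M)=99


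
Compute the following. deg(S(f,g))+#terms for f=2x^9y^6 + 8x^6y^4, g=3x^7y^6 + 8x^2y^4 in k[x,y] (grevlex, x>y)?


LT(f)=2x^9y^6, LT(g)=3x^7y^6
lcm(LM)=x^9y^6
S(f,g) (scaled by 6 to clear denominators) = 3*f - 2x^2*g = 24x^6y^4 - 16x^4y^4
2 terms, deg 10.
10+2=12


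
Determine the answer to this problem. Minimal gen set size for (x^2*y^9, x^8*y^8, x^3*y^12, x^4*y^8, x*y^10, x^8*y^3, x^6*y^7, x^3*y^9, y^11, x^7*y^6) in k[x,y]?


Remove redundant (divisible by others).
x^3*y^9 redundant.
x^8*y^8 redundant.
x^3*y^12 redundant.
Min: x^8*y^3, x^7*y^6, x^6*y^7, x^4*y^8, x^2*y^9, x*y^10, y^11
Count=7


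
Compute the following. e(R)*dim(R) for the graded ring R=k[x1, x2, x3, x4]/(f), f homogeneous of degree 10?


e(R)=deg(f)=10, dim(R)=4-1=3
e*dim=10*3=30


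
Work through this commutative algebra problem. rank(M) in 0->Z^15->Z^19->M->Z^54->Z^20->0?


Alt sum=0:
(-1)^0*15 + (-1)^1*19 + (-1)^2*? + (-1)^3*54 + (-1)^4*20=0
rank(M)=38


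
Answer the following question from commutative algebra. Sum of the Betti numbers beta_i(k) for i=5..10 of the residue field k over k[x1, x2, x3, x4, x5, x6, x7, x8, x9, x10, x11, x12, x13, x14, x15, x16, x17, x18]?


Koszul resolution: beta_i(k)=C(n,i), n=18
C(18,5)=8568, C(18,6)=18564, C(18,7)=31824, C(18,8)=43758, C(18,9)=48620, C(18,10)=43758
Sum=195092


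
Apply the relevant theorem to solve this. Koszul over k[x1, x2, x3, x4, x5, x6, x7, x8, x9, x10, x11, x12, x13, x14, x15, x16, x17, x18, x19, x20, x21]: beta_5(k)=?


C(n,i)=C(21,5)=20349


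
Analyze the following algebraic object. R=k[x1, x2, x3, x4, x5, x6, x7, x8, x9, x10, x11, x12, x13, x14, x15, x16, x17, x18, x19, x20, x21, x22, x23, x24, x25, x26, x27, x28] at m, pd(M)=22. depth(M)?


pd+depth=depth(R)=28
depth=28-22=6


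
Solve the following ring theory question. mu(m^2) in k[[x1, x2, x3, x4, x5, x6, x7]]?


C(n+d-1,d)=C(8,2)=28


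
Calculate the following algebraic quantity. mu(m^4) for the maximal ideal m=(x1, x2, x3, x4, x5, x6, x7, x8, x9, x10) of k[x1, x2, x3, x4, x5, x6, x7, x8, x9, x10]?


Graded Nakayama: mu(m^d) = dim_k (m^d/m^(d+1)) = #degree-4 monomials in 10 vars
C(n+d-1,d)=C(13,4)=715


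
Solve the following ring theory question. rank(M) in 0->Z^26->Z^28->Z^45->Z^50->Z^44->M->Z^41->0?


Alt sum=0:
(-1)^0*26 + (-1)^1*28 + (-1)^2*45 + (-1)^3*50 + (-1)^4*44 + (-1)^5*? + (-1)^6*41=0
rank(M)=78


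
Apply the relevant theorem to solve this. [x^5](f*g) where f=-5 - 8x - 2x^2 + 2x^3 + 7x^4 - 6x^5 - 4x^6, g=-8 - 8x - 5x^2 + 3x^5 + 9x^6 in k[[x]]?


[x^5] = sum a_i*b_j, i+j=5
  -5*3=-15
  2*-5=-10
  7*-8=-56
  -6*-8=48
Sum=-33


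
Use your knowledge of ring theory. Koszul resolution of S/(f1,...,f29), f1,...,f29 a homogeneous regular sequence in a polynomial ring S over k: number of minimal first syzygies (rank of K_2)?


Regular sequence => Koszul complex is the minimal free resolution.
Syz_1 minimally generated by Koszul relations f_i*e_j - f_j*e_i (i<j): mu(Syz_1) = beta_2 = C(m,2) = m(m-1)/2
m=29
29*28/2 = 406


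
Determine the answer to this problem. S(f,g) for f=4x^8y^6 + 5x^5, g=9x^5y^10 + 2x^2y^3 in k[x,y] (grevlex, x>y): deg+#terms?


LT(f)=4x^8y^6, LT(g)=9x^5y^10
lcm(LM)=x^8y^10
S(f,g) (scaled by 36 to clear denominators) = 9y^4*f - 4x^3*g = 45x^5y^4 - 8x^5y^3
2 terms, deg 9.
9+2=11


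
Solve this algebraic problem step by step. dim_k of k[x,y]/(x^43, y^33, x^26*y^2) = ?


k[x,y]/I, I = (x^43, y^33, x^26*y^2)
Rect: 43x33=1419. Corner: (43-26)x(33-2)=527.
dim = 1419-527 = 892


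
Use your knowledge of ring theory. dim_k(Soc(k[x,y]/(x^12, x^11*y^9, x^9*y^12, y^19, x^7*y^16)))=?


Socle = ann(m) = span of standard monomials u with x*u, y*u in I (staircase corners).
Minimal generators: x^12, x^11*y^9, x^9*y^12, x^7*y^16, y^19
Corners: x^6y^18, x^8y^15, x^10y^11, x^11y^8
Socle dim=4


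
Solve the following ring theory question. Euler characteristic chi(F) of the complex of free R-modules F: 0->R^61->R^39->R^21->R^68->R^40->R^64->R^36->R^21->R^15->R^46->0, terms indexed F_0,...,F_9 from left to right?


chi = sum (-1)^i * rank:
(-1)^0*61=61
(-1)^1*39=-39
(-1)^2*21=21
(-1)^3*68=-68
(-1)^4*40=40
(-1)^5*64=-64
(-1)^6*36=36
(-1)^7*21=-21
(-1)^8*15=15
(-1)^9*46=-46
chi=-65


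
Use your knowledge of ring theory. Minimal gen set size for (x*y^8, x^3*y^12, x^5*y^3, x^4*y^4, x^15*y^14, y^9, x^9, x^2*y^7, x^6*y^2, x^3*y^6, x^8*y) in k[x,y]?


Remove redundant (divisible by others).
x^15*y^14 redundant.
x^3*y^12 redundant.
Min: x^9, x^8*y, x^6*y^2, x^5*y^3, x^4*y^4, x^3*y^6, x^2*y^7, x*y^8, y^9
Count=9


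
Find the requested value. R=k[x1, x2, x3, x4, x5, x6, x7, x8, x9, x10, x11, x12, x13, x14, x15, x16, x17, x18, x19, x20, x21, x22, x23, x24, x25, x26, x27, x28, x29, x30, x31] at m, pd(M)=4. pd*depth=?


pd+depth=31
depth=31-4=27
pd*depth=4*27=108


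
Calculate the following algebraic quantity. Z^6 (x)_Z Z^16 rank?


rank(M(x)N) = rank(M)*rank(N)
6*16 = 96


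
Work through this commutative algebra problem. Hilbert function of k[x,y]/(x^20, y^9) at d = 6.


k[x,y], I = (x^20, y^9), d = 6
Need i < 20 and d-i < 9.
Range: 0 <= i <= 6.
H(6) = 7


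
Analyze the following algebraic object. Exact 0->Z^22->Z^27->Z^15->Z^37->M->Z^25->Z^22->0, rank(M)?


Alt sum=0:
(-1)^0*22 + (-1)^1*27 + (-1)^2*15 + (-1)^3*37 + (-1)^4*? + (-1)^5*25 + (-1)^6*22=0
rank(M)=30


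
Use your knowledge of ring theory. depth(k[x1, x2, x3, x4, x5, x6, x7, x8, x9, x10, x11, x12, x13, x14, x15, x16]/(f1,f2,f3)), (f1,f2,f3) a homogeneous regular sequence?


depth(R)=16
depth(R/I)=16-3=13


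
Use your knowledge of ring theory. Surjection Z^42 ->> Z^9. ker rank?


rank(ker) = 42-9 = 33


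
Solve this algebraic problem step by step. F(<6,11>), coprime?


gcd(6,11)=1 => F=ab-a-b=6*11-6-11=66-17=49


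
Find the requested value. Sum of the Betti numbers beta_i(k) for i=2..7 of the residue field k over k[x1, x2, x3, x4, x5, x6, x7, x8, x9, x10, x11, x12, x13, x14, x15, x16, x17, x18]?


Koszul resolution: beta_i(k)=C(n,i), n=18
C(18,2)=153, C(18,3)=816, C(18,4)=3060, C(18,5)=8568, C(18,6)=18564, C(18,7)=31824
Sum=62985


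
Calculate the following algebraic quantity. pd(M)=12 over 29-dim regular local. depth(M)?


pd+depth=depth(R)=29
depth=29-12=17


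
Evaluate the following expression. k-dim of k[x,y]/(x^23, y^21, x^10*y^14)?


k[x,y]/I, I = (x^23, y^21, x^10*y^14)
Rect: 23x21=483. Corner: (23-10)x(21-14)=91.
dim = 483-91 = 392


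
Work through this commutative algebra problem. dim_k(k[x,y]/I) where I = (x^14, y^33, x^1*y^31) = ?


k[x,y]/I, I = (x^14, y^33, x^1*y^31)
Rect: 14x33=462. Corner: (14-1)x(33-31)=26.
dim = 462-26 = 436


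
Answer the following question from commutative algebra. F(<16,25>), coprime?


gcd(16,25)=1 => F=ab-a-b=16*25-16-25=400-41=359


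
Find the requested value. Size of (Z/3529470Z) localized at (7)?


7-primary part: 3529470=7^6*30
Size=7^6=117649


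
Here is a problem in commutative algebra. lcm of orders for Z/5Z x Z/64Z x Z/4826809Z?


Exponent = lcm of the cyclic orders; pairwise coprime => product.
5^1*2^6*13^6=5*64*4826809=1544578880


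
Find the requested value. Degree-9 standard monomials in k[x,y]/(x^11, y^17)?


k[x,y], I = (x^11, y^17), d = 9
Need i < 11 and d-i < 17.
Range: 0 <= i <= 9.
H(9) = 10


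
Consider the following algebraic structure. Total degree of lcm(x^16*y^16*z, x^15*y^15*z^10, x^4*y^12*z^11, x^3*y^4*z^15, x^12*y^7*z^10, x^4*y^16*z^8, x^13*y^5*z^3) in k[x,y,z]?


lcm = componentwise max:
x: max(16,15,4,3,12,4,13)=16
y: max(16,15,12,4,7,16,5)=16
z: max(1,10,11,15,10,8,3)=15
Total=16+16+15=47


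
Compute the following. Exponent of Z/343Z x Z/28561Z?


Exponent = lcm of the cyclic orders; pairwise coprime => product.
7^3*13^4=343*28561=9796423


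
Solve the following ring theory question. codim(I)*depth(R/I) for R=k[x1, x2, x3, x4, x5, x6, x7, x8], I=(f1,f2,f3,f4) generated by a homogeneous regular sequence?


codim=4, depth=dim(R/I)=8-4=4
Product=4*4=16


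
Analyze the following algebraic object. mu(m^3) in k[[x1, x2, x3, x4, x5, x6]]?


C(n+d-1,d)=C(8,3)=56


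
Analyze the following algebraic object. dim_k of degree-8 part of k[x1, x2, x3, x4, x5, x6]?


C(d+n-1,n-1)=C(13,5)=1287


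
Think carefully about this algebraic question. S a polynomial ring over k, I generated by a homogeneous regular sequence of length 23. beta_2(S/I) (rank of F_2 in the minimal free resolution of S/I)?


Regular sequence => Koszul complex is the minimal free resolution.
Syz_1 minimally generated by Koszul relations f_i*e_j - f_j*e_i (i<j): mu(Syz_1) = beta_2 = C(m,2) = m(m-1)/2
m=23
23*22/2 = 253


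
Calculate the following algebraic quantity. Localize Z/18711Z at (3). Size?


3-primary part: 18711=3^5*77
Size=3^5=243


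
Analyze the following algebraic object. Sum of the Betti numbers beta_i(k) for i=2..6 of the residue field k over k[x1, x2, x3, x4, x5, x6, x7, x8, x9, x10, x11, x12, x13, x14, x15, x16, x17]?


Koszul resolution: beta_i(k)=C(n,i), n=17
C(17,2)=136, C(17,3)=680, C(17,4)=2380, C(17,5)=6188, C(17,6)=12376
Sum=21760


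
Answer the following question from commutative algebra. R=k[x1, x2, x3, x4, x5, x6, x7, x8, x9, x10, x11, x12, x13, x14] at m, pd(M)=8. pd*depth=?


pd+depth=14
depth=14-8=6
pd*depth=8*6=48


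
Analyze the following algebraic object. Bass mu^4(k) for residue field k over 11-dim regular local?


C(n,i)=C(11,4)=330


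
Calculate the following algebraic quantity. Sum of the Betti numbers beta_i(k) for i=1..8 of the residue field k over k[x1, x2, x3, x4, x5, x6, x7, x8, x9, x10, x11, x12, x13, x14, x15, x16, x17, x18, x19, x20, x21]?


Koszul resolution: beta_i(k)=C(n,i), n=21
C(21,1)=21, C(21,2)=210, C(21,3)=1330, C(21,4)=5985, C(21,5)=20349, C(21,6)=54264, C(21,7)=116280, C(21,8)=203490
Sum=401929


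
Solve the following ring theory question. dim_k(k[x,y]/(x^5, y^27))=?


Basis: x^i*y^j, i<5, j<27
5*27=135


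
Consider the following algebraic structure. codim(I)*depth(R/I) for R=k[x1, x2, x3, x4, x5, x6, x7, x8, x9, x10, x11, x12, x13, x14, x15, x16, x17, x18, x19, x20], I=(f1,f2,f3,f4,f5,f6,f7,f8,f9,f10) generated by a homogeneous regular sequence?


codim=10, depth=dim(R/I)=20-10=10
Product=10*10=100


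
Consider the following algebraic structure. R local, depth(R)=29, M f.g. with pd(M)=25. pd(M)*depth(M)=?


pd+depth=29
depth=29-25=4
pd*depth=25*4=100


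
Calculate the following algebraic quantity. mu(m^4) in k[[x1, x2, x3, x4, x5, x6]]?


C(n+d-1,d)=C(9,4)=126


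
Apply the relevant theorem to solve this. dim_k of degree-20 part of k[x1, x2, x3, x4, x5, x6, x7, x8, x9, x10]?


C(d+n-1,n-1)=C(29,9)=10015005


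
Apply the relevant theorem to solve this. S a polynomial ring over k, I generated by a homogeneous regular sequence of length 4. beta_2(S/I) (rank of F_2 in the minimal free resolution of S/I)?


Regular sequence => Koszul complex is the minimal free resolution.
Syz_1 minimally generated by Koszul relations f_i*e_j - f_j*e_i (i<j): mu(Syz_1) = beta_2 = C(m,2) = m(m-1)/2
m=4
4*3/2 = 6


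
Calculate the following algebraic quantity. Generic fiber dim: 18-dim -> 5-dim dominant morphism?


dim(fiber)=dim(X)-dim(Y)=18-5=13


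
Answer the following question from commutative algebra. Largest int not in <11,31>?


gcd(11,31)=1 => F=ab-a-b=11*31-11-31=341-42=299


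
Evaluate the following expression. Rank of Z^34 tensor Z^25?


rank(M(x)N) = rank(M)*rank(N)
34*25 = 850


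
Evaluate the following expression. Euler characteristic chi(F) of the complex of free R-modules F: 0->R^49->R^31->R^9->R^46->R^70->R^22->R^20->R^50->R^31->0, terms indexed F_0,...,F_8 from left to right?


chi = sum (-1)^i * rank:
(-1)^0*49=49
(-1)^1*31=-31
(-1)^2*9=9
(-1)^3*46=-46
(-1)^4*70=70
(-1)^5*22=-22
(-1)^6*20=20
(-1)^7*50=-50
(-1)^8*31=31
chi=30


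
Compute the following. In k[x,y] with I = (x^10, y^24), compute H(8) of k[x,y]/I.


k[x,y], I = (x^10, y^24), d = 8
Need i < 10 and d-i < 24.
Range: 0 <= i <= 8.
H(8) = 9


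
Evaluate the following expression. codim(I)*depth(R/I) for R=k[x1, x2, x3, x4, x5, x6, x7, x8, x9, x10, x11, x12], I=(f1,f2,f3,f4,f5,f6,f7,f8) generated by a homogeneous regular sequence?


codim=8, depth=dim(R/I)=12-8=4
Product=8*4=32


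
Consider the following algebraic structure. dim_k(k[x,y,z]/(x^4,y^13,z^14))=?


Basis: x^iy^jz^k, i<4,j<13,k<14
4*13*14=728


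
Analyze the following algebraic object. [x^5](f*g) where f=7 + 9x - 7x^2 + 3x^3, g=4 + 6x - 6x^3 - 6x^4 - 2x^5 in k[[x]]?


[x^5] = sum a_i*b_j, i+j=5
  7*-2=-14
  9*-6=-54
  -7*-6=42
Sum=-26


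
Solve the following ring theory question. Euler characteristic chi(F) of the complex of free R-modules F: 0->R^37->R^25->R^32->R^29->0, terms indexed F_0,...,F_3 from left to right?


chi = sum (-1)^i * rank:
(-1)^0*37=37
(-1)^1*25=-25
(-1)^2*32=32
(-1)^3*29=-29
chi=15


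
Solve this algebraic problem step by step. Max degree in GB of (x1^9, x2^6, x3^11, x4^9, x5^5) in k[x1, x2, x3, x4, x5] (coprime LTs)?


Pure powers, coprime LTs => already GB.
Degrees: 9, 6, 11, 9, 5
Max=11


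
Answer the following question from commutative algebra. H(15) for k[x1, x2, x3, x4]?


C(d+n-1,n-1)=C(18,3)=816


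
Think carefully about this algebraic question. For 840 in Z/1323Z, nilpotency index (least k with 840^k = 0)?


840^k mod 1323:
k=1: 840
k=2: 441
k=3: 0
First zero at k = 3


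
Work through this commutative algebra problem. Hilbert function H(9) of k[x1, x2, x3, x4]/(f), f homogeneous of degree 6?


C(12,3)-C(6,3)=220-20=200


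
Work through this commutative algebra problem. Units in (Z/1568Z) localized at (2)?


Local ring = Z/32Z.
phi(32) = 2^4*(2-1) = 16


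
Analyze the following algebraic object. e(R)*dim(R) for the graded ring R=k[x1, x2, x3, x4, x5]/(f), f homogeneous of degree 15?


e(R)=deg(f)=15, dim(R)=5-1=4
e*dim=15*4=60


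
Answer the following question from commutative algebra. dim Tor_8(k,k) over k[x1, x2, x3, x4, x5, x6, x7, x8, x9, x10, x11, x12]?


Koszul: C(n,i)=C(12,8)=495


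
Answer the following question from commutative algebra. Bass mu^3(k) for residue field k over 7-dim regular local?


C(n,i)=C(7,3)=35


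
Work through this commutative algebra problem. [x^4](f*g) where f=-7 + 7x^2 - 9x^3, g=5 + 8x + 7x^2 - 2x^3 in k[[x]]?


[x^4] = sum a_i*b_j, i+j=4
  7*7=49
  -9*8=-72
Sum=-23


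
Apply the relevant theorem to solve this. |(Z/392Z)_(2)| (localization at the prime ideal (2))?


2-primary part: 392=2^3*49
Size=2^3=8


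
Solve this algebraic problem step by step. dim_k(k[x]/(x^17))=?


Basis: 1,x,...,x^16
dim=17


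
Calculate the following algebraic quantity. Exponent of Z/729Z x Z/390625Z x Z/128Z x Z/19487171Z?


Exponent = lcm of the cyclic orders; pairwise coprime => product.
3^6*5^8*2^7*11^7=729*390625*128*19487171=710307382950000000


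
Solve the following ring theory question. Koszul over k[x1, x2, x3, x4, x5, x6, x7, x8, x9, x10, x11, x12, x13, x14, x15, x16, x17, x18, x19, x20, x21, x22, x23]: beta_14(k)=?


C(n,i)=C(23,14)=817190


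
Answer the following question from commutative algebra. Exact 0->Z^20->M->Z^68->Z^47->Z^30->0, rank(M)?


Alt sum=0:
(-1)^0*20 + (-1)^1*? + (-1)^2*68 + (-1)^3*47 + (-1)^4*30=0
rank(M)=71


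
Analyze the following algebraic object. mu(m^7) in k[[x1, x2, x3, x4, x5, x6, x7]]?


C(n+d-1,d)=C(13,7)=1716


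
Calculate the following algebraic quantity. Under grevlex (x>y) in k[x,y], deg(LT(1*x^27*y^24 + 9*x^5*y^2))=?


LT: 1*x^27*y^24
deg_x=27, deg_y=24
Total=27+24=51


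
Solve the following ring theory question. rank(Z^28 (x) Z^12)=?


rank(M(x)N) = rank(M)*rank(N)
28*12 = 336


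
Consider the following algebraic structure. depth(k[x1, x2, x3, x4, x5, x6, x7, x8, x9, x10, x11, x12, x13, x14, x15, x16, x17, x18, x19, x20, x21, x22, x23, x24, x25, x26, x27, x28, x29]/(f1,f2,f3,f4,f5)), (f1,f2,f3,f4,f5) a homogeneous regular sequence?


depth(R)=29
depth(R/I)=29-5=24


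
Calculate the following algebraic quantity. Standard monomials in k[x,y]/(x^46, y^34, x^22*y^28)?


k[x,y]/I, I = (x^46, y^34, x^22*y^28)
Rect: 46x34=1564. Corner: (46-22)x(34-28)=144.
dim = 1564-144 = 1420


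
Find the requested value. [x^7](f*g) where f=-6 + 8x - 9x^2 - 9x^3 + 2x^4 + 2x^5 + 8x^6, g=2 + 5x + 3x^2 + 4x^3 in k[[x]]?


[x^7] = sum a_i*b_j, i+j=7
  2*4=8
  2*3=6
  8*5=40
Sum=54


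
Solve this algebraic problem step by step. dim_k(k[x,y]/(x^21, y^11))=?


Basis: x^i*y^j, i<21, j<11
21*11=231


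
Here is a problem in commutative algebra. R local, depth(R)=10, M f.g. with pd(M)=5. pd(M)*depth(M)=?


pd+depth=10
depth=10-5=5
pd*depth=5*5=25


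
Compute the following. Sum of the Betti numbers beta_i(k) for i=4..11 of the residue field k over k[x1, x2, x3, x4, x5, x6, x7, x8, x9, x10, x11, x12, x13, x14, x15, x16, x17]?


Koszul resolution: beta_i(k)=C(n,i), n=17
C(17,4)=2380, C(17,5)=6188, C(17,6)=12376, C(17,7)=19448, C(17,8)=24310, C(17,9)=24310, C(17,10)=19448, C(17,11)=12376
Sum=120836


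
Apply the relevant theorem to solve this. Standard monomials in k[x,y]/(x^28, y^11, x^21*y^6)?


k[x,y]/I, I = (x^28, y^11, x^21*y^6)
Rect: 28x11=308. Corner: (28-21)x(11-6)=35.
dim = 308-35 = 273


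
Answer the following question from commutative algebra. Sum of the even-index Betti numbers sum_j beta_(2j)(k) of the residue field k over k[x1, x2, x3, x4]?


Koszul resolution: beta_i(k)=C(n,i), n=4
sum_even C(4,i) = 2^(n-1) = 2^3 = 8


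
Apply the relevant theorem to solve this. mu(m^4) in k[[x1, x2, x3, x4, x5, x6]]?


C(n+d-1,d)=C(9,4)=126


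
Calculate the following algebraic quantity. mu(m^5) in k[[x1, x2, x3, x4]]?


C(n+d-1,d)=C(8,5)=56


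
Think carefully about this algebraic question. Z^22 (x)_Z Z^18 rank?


rank(M(x)N) = rank(M)*rank(N)
22*18 = 396


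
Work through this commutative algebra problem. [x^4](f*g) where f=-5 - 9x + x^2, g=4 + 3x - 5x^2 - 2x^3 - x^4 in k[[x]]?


[x^4] = sum a_i*b_j, i+j=4
  -5*-1=5
  -9*-2=18
  1*-5=-5
Sum=18


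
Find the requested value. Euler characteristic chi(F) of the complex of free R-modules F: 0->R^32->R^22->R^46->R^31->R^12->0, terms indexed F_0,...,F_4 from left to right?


chi = sum (-1)^i * rank:
(-1)^0*32=32
(-1)^1*22=-22
(-1)^2*46=46
(-1)^3*31=-31
(-1)^4*12=12
chi=37


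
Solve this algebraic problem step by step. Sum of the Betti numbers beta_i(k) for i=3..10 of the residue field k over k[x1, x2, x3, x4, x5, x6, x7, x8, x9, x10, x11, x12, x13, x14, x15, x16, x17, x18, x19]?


Koszul resolution: beta_i(k)=C(n,i), n=19
C(19,3)=969, C(19,4)=3876, C(19,5)=11628, C(19,6)=27132, C(19,7)=50388, C(19,8)=75582, C(19,9)=92378, C(19,10)=92378
Sum=354331


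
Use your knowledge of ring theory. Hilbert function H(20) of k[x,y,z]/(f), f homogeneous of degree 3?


C(22,2)-C(19,2)=231-171=60


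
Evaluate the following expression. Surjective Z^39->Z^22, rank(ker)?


rank(ker) = 39-22 = 17


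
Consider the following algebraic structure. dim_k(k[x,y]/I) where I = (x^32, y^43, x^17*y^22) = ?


k[x,y]/I, I = (x^32, y^43, x^17*y^22)
Rect: 32x43=1376. Corner: (32-17)x(43-22)=315.
dim = 1376-315 = 1061


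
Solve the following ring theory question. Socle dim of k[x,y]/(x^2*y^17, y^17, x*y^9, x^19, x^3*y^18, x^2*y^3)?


Socle = ann(m) = span of standard monomials u with x*u, y*u in I (staircase corners).
Redundant generators: x^2*y^17, x^3*y^18
Minimal generators: x^19, x^2*y^3, x*y^9, y^17
Corners: y^16, xy^8, x^18y^2
Socle dim=3


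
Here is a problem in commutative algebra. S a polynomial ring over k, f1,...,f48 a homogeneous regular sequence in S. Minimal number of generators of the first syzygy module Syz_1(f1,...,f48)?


Regular sequence => Koszul complex is the minimal free resolution.
Syz_1 minimally generated by Koszul relations f_i*e_j - f_j*e_i (i<j): mu(Syz_1) = beta_2 = C(m,2) = m(m-1)/2
m=48
48*47/2 = 1128


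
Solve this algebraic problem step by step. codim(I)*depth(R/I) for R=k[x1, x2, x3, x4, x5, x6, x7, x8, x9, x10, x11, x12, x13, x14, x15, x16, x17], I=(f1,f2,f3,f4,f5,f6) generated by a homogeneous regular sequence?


codim=6, depth=dim(R/I)=17-6=11
Product=6*11=66


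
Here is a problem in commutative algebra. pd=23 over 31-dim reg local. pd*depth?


pd+depth=31
depth=31-23=8
pd*depth=23*8=184


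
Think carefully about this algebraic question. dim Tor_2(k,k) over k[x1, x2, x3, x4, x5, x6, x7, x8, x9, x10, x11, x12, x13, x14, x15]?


Koszul: C(n,i)=C(15,2)=105


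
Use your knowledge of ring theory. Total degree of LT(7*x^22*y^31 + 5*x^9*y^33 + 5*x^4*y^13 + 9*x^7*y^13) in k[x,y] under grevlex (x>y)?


LT: 7*x^22*y^31
deg_x=22, deg_y=31
Total=22+31=53


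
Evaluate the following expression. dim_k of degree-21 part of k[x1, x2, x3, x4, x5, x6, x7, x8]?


C(d+n-1,n-1)=C(28,7)=1184040


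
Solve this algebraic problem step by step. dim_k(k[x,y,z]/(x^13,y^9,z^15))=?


Basis: x^iy^jz^k, i<13,j<9,k<15
13*9*15=1755


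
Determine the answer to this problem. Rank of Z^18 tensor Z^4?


rank(M(x)N) = rank(M)*rank(N)
18*4 = 72


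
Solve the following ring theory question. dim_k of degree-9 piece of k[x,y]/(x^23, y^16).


k[x,y], I = (x^23, y^16), d = 9
Need i < 23 and d-i < 16.
Range: 0 <= i <= 9.
H(9) = 10


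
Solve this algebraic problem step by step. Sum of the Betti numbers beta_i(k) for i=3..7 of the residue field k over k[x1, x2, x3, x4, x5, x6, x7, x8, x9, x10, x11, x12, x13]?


Koszul resolution: beta_i(k)=C(n,i), n=13
C(13,3)=286, C(13,4)=715, C(13,5)=1287, C(13,6)=1716, C(13,7)=1716
Sum=5720


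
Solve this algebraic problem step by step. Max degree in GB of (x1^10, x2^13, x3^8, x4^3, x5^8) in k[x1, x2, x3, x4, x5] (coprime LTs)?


Pure powers, coprime LTs => already GB.
Degrees: 10, 13, 8, 3, 8
Max=13


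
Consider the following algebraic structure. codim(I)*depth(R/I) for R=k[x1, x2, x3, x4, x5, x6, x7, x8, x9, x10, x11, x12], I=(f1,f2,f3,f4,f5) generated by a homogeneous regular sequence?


codim=5, depth=dim(R/I)=12-5=7
Product=5*7=35


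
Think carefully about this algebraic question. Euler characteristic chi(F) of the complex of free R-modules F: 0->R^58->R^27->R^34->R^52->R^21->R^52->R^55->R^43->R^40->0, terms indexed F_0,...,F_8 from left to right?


chi = sum (-1)^i * rank:
(-1)^0*58=58
(-1)^1*27=-27
(-1)^2*34=34
(-1)^3*52=-52
(-1)^4*21=21
(-1)^5*52=-52
(-1)^6*55=55
(-1)^7*43=-43
(-1)^8*40=40
chi=34


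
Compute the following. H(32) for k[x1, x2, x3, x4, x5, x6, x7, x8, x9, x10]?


C(d+n-1,n-1)=C(41,9)=350343565


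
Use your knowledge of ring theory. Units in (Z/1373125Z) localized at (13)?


Local ring = Z/2197Z.
phi(2197) = 13^2*(13-1) = 2028


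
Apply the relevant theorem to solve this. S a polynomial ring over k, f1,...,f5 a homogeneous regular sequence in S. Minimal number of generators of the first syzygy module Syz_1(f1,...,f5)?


Regular sequence => Koszul complex is the minimal free resolution.
Syz_1 minimally generated by Koszul relations f_i*e_j - f_j*e_i (i<j): mu(Syz_1) = beta_2 = C(m,2) = m(m-1)/2
m=5
5*4/2 = 10


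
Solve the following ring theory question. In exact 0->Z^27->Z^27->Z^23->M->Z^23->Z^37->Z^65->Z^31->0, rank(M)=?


Alt sum=0:
(-1)^0*27 + (-1)^1*27 + (-1)^2*23 + (-1)^3*? + (-1)^4*23 + (-1)^5*37 + (-1)^6*65 + (-1)^7*31=0
rank(M)=43


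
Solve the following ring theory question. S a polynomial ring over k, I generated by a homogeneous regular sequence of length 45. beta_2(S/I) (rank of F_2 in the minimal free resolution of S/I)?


Regular sequence => Koszul complex is the minimal free resolution.
Syz_1 minimally generated by Koszul relations f_i*e_j - f_j*e_i (i<j): mu(Syz_1) = beta_2 = C(m,2) = m(m-1)/2
m=45
45*44/2 = 990


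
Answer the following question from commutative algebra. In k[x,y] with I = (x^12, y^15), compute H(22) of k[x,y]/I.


k[x,y], I = (x^12, y^15), d = 22
Need i < 12 and d-i < 15.
Range: 8 <= i <= 11.
H(22) = 4


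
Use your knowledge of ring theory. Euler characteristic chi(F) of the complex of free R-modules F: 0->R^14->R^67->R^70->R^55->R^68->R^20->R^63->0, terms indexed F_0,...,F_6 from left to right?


chi = sum (-1)^i * rank:
(-1)^0*14=14
(-1)^1*67=-67
(-1)^2*70=70
(-1)^3*55=-55
(-1)^4*68=68
(-1)^5*20=-20
(-1)^6*63=63
chi=73


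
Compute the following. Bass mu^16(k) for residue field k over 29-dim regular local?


C(n,i)=C(29,16)=67863915


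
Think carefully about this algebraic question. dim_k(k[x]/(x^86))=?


Basis: 1,x,...,x^85
dim=86


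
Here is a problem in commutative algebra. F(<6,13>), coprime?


gcd(6,13)=1 => F=ab-a-b=6*13-6-13=78-19=59


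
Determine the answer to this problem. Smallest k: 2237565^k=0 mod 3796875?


2237565^k mod 3796875:
k=1: 2237565
k=2: 1066725
k=3: 2821500
k=4: 1569375
k=5: 759375
k=6: 0
First zero at k = 6


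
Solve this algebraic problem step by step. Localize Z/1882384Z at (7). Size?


7-primary part: 1882384=7^6*16
Size=7^6=117649


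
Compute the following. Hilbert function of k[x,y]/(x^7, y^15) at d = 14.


k[x,y], I = (x^7, y^15), d = 14
Need i < 7 and d-i < 15.
Range: 0 <= i <= 6.
H(14) = 7


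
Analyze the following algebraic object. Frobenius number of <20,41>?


gcd(20,41)=1 => F=ab-a-b=20*41-20-41=820-61=759


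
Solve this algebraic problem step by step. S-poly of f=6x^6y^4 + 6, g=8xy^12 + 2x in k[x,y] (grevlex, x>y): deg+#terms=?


LT(f)=6x^6y^4, LT(g)=8xy^12
lcm(LM)=x^6y^12
S(f,g) (scaled by 48 to clear denominators) = 8y^8*f - 6x^5*g = 48y^8 - 12x^6
2 terms, deg 8.
8+2=10


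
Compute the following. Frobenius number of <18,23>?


gcd(18,23)=1 => F=ab-a-b=18*23-18-23=414-41=373


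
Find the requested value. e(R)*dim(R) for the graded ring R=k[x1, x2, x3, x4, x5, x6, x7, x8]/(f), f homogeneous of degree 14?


e(R)=deg(f)=14, dim(R)=8-1=7
e*dim=14*7=98


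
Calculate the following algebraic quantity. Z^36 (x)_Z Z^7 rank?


rank(M(x)N) = rank(M)*rank(N)
36*7 = 252


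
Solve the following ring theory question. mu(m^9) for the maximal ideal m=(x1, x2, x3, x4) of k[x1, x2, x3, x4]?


Graded Nakayama: mu(m^d) = dim_k (m^d/m^(d+1)) = #degree-9 monomials in 4 vars
C(n+d-1,d)=C(12,9)=220


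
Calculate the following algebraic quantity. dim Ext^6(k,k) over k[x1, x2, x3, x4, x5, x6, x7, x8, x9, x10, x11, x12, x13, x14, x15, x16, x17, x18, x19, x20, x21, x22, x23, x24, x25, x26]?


C(n,i)=C(26,6)=230230


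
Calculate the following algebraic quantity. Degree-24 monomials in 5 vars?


C(d+n-1,n-1)=C(28,4)=20475


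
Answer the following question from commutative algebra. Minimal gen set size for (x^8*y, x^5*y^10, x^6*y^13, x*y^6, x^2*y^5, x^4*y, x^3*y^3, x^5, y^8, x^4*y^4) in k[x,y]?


Remove redundant (divisible by others).
x^4*y^4 redundant.
x^5*y^10 redundant.
x^6*y^13 redundant.
x^8*y redundant.
Min: x^5, x^4*y, x^3*y^3, x^2*y^5, x*y^6, y^8
Count=6


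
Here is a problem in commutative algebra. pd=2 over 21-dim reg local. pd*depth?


pd+depth=21
depth=21-2=19
pd*depth=2*19=38


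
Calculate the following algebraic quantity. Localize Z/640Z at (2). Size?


2-primary part: 640=2^7*5
Size=2^7=128


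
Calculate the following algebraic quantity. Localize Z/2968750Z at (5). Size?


5-primary part: 2968750=5^7*38
Size=5^7=78125


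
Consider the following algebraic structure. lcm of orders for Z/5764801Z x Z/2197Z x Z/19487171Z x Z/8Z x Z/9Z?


Exponent = lcm of the cyclic orders; pairwise coprime => product.
7^8*13^3*11^7*2^3*3^2=5764801*2197*19487171*8*9=17770337231107124664


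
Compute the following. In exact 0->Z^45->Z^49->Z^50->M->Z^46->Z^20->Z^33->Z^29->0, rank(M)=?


Alt sum=0:
(-1)^0*45 + (-1)^1*49 + (-1)^2*50 + (-1)^3*? + (-1)^4*46 + (-1)^5*20 + (-1)^6*33 + (-1)^7*29=0
rank(M)=76


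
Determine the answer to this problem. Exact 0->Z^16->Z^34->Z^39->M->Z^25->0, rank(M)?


Alt sum=0:
(-1)^0*16 + (-1)^1*34 + (-1)^2*39 + (-1)^3*? + (-1)^4*25=0
rank(M)=46


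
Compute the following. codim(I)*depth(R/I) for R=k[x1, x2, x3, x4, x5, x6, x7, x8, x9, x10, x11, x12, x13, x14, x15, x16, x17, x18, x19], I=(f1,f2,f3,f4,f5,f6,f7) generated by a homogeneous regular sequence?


codim=7, depth=dim(R/I)=19-7=12
Product=7*12=84


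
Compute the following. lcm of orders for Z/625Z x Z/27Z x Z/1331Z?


Exponent = lcm of the cyclic orders; pairwise coprime => product.
5^4*3^3*11^3=625*27*1331=22460625


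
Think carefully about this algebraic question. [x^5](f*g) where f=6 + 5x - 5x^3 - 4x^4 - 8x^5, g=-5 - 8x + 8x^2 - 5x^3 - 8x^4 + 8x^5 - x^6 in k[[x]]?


[x^5] = sum a_i*b_j, i+j=5
  6*8=48
  5*-8=-40
  -5*8=-40
  -4*-8=32
  -8*-5=40
Sum=40


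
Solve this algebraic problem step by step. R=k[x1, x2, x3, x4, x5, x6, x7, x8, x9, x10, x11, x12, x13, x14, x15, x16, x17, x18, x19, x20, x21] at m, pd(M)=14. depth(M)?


pd+depth=depth(R)=21
depth=21-14=7


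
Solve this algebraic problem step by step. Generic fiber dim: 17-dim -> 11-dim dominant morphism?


dim(fiber)=dim(X)-dim(Y)=17-11=6


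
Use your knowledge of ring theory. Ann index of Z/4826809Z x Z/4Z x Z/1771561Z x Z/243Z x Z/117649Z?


Exponent = lcm of the cyclic orders; pairwise coprime => product.
13^6*2^2*11^6*3^5*7^6=4826809*4*1771561*243*117649=977846599454585832972


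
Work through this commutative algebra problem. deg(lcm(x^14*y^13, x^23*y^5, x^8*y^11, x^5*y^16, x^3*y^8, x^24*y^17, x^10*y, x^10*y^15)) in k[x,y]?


lcm = componentwise max:
x: max(14,23,8,5,3,24,10,10)=24
y: max(13,5,11,16,8,17,1,15)=17
Total=24+17=41


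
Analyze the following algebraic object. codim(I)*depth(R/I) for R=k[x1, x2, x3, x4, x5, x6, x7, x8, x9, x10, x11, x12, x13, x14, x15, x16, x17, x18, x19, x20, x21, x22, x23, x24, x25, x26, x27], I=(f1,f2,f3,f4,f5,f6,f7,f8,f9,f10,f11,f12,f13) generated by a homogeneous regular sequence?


codim=13, depth=dim(R/I)=27-13=14
Product=13*14=182


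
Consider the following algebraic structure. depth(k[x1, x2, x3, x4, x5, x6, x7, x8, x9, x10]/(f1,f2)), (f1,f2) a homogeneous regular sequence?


depth(R)=10
depth(R/I)=10-2=8


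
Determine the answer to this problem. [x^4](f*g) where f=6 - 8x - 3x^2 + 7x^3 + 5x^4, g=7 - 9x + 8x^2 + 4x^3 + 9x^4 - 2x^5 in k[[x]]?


[x^4] = sum a_i*b_j, i+j=4
  6*9=54
  -8*4=-32
  -3*8=-24
  7*-9=-63
  5*7=35
Sum=-30


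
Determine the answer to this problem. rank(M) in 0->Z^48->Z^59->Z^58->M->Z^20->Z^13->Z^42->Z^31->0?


Alt sum=0:
(-1)^0*48 + (-1)^1*59 + (-1)^2*58 + (-1)^3*? + (-1)^4*20 + (-1)^5*13 + (-1)^6*42 + (-1)^7*31=0
rank(M)=65


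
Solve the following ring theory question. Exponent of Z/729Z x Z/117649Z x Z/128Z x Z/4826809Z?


Exponent = lcm of the cyclic orders; pairwise coprime => product.
3^6*7^6*2^7*13^6=729*117649*128*4826809=52989015646449792


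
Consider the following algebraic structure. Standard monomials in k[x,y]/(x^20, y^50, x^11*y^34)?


k[x,y]/I, I = (x^20, y^50, x^11*y^34)
Rect: 20x50=1000. Corner: (20-11)x(50-34)=144.
dim = 1000-144 = 856


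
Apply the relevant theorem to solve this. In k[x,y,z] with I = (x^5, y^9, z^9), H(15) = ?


Need i<5, j<9, k<9 with i+j+k=15.
For each i, j ranges over max(0,15-i-8)..min(8,15-i):
  i=0: j in [7,8] -> 2
  i=1: j in [6,8] -> 3
  i=2: j in [5,8] -> 4
  i=3: j in [4,8] -> 5
  i=4: j in [3,8] -> 6
H(15) = 2+3+4+5+6 = 20


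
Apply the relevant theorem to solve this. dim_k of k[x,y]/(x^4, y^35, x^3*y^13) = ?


k[x,y]/I, I = (x^4, y^35, x^3*y^13)
Rect: 4x35=140. Corner: (4-3)x(35-13)=22.
dim = 140-22 = 118


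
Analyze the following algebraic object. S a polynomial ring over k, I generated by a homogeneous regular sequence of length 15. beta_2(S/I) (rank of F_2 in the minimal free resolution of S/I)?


Regular sequence => Koszul complex is the minimal free resolution.
Syz_1 minimally generated by Koszul relations f_i*e_j - f_j*e_i (i<j): mu(Syz_1) = beta_2 = C(m,2) = m(m-1)/2
m=15
15*14/2 = 105


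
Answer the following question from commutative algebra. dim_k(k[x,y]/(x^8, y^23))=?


Basis: x^i*y^j, i<8, j<23
8*23=184


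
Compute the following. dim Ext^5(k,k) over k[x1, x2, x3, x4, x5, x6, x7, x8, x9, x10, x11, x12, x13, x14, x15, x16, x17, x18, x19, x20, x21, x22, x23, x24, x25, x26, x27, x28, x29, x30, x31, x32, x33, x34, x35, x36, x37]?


C(n,i)=C(37,5)=435897


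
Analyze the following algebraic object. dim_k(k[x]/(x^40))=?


Basis: 1,x,...,x^39
dim=40


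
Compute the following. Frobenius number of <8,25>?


gcd(8,25)=1 => F=ab-a-b=8*25-8-25=200-33=167


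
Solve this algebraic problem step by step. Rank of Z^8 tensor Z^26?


rank(M(x)N) = rank(M)*rank(N)
8*26 = 208


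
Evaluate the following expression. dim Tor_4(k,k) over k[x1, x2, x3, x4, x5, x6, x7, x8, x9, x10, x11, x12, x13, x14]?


Koszul: C(n,i)=C(14,4)=1001


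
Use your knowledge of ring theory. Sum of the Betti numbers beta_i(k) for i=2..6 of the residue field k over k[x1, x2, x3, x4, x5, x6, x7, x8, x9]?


Koszul resolution: beta_i(k)=C(n,i), n=9
C(9,2)=36, C(9,3)=84, C(9,4)=126, C(9,5)=126, C(9,6)=84
Sum=456


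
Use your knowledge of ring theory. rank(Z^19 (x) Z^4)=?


rank(M(x)N) = rank(M)*rank(N)
19*4 = 76


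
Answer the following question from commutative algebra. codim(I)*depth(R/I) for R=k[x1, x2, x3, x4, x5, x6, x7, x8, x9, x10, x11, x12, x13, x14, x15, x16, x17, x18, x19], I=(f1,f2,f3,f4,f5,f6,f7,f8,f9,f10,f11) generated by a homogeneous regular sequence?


codim=11, depth=dim(R/I)=19-11=8
Product=11*8=88


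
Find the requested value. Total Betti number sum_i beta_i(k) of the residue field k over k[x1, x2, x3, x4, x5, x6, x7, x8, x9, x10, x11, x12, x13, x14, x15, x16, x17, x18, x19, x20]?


Koszul resolution: beta_i(k)=C(n,i), n=20
sum_i C(20,i) = 2^20 = 1048576


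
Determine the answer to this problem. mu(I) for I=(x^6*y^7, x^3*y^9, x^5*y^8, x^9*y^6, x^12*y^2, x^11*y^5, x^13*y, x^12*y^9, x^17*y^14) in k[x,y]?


Remove redundant (divisible by others).
x^12*y^9 redundant.
x^17*y^14 redundant.
Min: x^13*y, x^12*y^2, x^11*y^5, x^9*y^6, x^6*y^7, x^5*y^8, x^3*y^9
Count=7


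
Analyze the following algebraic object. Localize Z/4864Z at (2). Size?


2-primary part: 4864=2^8*19
Size=2^8=256


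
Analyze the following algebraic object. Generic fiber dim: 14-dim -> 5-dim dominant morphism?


dim(fiber)=dim(X)-dim(Y)=14-5=9


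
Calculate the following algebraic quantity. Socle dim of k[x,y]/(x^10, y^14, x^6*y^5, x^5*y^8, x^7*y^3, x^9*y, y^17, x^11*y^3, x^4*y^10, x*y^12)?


Socle = ann(m) = span of standard monomials u with x*u, y*u in I (staircase corners).
Redundant generators: x^11*y^3, y^17
Minimal generators: x^10, x^9*y, x^7*y^3, x^6*y^5, x^5*y^8, x^4*y^10, x*y^12, y^14
Corners: y^13, x^3y^11, x^4y^9, x^5y^7, x^6y^4, x^8y^2, x^9
Socle dim=7


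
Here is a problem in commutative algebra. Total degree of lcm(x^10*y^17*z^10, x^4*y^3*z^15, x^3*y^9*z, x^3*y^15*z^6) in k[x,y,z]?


lcm = componentwise max:
x: max(10,4,3,3)=10
y: max(17,3,9,15)=17
z: max(10,15,1,6)=15
Total=10+17+15=42


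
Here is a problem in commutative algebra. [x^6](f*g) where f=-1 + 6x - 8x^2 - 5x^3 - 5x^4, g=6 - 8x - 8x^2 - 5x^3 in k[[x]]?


[x^6] = sum a_i*b_j, i+j=6
  -5*-5=25
  -5*-8=40
Sum=65


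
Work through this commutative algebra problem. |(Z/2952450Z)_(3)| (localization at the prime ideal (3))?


3-primary part: 2952450=3^10*50
Size=3^10=59049


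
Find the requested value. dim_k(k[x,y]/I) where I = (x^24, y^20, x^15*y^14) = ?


k[x,y]/I, I = (x^24, y^20, x^15*y^14)
Rect: 24x20=480. Corner: (24-15)x(20-14)=54.
dim = 480-54 = 426


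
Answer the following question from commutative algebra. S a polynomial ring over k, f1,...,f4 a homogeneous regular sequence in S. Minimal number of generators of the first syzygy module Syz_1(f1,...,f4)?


Regular sequence => Koszul complex is the minimal free resolution.
Syz_1 minimally generated by Koszul relations f_i*e_j - f_j*e_i (i<j): mu(Syz_1) = beta_2 = C(m,2) = m(m-1)/2
m=4
4*3/2 = 6


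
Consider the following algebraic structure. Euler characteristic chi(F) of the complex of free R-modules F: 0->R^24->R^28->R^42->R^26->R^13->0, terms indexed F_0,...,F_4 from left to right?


chi = sum (-1)^i * rank:
(-1)^0*24=24
(-1)^1*28=-28
(-1)^2*42=42
(-1)^3*26=-26
(-1)^4*13=13
chi=25


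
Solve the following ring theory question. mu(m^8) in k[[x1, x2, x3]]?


C(n+d-1,d)=C(10,8)=45


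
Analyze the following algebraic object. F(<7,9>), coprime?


gcd(7,9)=1 => F=ab-a-b=7*9-7-9=63-16=47


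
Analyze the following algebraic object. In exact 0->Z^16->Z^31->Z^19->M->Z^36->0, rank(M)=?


Alt sum=0:
(-1)^0*16 + (-1)^1*31 + (-1)^2*19 + (-1)^3*? + (-1)^4*36=0
rank(M)=40


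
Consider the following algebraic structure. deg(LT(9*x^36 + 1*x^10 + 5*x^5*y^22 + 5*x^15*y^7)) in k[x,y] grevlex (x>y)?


LT: 9*x^36
deg_x=36, deg_y=0
Total=36+0=36


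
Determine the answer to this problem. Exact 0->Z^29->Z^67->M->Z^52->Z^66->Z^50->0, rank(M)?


Alt sum=0:
(-1)^0*29 + (-1)^1*67 + (-1)^2*? + (-1)^3*52 + (-1)^4*66 + (-1)^5*50=0
rank(M)=74


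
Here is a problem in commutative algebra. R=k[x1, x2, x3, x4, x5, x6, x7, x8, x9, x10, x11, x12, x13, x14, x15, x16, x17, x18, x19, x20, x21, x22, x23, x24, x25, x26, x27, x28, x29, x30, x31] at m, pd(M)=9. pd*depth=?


pd+depth=31
depth=31-9=22
pd*depth=9*22=198


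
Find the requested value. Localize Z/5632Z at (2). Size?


2-primary part: 5632=2^9*11
Size=2^9=512


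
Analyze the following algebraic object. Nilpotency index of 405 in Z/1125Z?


405^k mod 1125:
k=1: 405
k=2: 900
k=3: 0
First zero at k = 3


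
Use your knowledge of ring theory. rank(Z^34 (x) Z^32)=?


rank(M(x)N) = rank(M)*rank(N)
34*32 = 1088


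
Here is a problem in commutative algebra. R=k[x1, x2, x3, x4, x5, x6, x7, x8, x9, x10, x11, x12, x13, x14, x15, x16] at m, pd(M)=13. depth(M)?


pd+depth=depth(R)=16
depth=16-13=3


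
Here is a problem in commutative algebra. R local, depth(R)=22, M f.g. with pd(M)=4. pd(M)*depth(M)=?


pd+depth=22
depth=22-4=18
pd*depth=4*18=72


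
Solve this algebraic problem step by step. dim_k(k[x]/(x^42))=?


Basis: 1,x,...,x^41
dim=42


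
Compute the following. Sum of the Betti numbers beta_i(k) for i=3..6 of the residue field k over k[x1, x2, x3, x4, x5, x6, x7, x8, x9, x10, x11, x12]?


Koszul resolution: beta_i(k)=C(n,i), n=12
C(12,3)=220, C(12,4)=495, C(12,5)=792, C(12,6)=924
Sum=2431


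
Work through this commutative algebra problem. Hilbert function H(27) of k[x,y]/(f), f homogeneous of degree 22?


H(t)=d for t>=d-1.
d=22, t=27
H(27)=22


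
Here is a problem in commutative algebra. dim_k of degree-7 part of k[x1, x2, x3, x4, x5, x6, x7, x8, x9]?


C(d+n-1,n-1)=C(15,8)=6435


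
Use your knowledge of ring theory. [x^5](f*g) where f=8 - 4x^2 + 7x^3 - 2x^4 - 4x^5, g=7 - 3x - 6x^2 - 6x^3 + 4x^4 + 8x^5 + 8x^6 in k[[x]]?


[x^5] = sum a_i*b_j, i+j=5
  8*8=64
  -4*-6=24
  7*-6=-42
  -2*-3=6
  -4*7=-28
Sum=24


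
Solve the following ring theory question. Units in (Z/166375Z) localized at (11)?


Local ring = Z/1331Z.
phi(1331) = 11^2*(11-1) = 1210


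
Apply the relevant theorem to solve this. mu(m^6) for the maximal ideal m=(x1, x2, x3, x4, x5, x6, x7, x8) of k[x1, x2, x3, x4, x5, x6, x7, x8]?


Graded Nakayama: mu(m^d) = dim_k (m^d/m^(d+1)) = #degree-6 monomials in 8 vars
C(n+d-1,d)=C(13,6)=1716
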